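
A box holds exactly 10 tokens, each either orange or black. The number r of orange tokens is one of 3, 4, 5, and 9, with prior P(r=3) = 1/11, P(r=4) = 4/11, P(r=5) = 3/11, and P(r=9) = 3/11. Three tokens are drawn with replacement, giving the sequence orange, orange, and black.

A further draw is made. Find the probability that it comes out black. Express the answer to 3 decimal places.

0.457

Compute the likelihood of the observed sequence for each case: P(data | r = 3) = (3/10)(3/10)(7/10) = 0.063; P(data | r = 4) = (4/10)(4/10)(6/10) = 0.096; P(data | r = 5) = (5/10)(5/10)(5/10) = 0.125; P(data | r = 9) = (9/10)(9/10)(1/10) = 0.081.
Weighting by the prior gives 1/11 · 0.063 = 0.0057273, 4/11 · 0.096 = 0.034909, 3/11 · 0.125 = 0.034091, 3/11 · 0.081 = 0.022091; with total 0.096818.
Dividing through by the total gives posterior P(r = 3 | data) = 0.059155, P(r = 4 | data) = 0.36056, P(r = 5 | data) = 0.35211, P(r = 9 | data) = 0.22817.
Averaging over the posterior, P(black next | data) = (7/10)(0.059155) + (3/5)(0.36056) + (1/2)(0.35211) + (1/10)(0.22817) = 0.45662.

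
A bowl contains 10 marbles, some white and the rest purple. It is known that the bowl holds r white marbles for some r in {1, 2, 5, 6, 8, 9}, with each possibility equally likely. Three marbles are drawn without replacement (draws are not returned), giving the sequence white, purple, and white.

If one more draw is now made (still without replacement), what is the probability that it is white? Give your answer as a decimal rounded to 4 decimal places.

For each hypothesis, P(data | H) works out to: P(data | r = 1) = (1/10)(9/9)(0/8) = 0; P(data | r = 2) = (2/10)(8/9)(1/8) = 1/45; P(data | r = 5) = (5/10)(5/9)(4/8) = 5/36; P(data | r = 6) = (6/10)(4/9)(5/8) = 1/6; P(data | r = 8) = (8/10)(2/9)(7/8) = 7/45; P(data | r = 9) = (9/10)(1/9)(8/8) = 1/10.
Weighting by the prior gives 1/6 · 0 = 0, 1/6 · 1/45 = 1/270, 1/6 · 5/36 = 5/216, 1/6 · 1/6 = 1/36, 1/6 · 7/45 = 7/270, 1/6 · 1/10 = 1/60; summing to 7/72.
Normalising, the posterior is P(r = 1 | data) = 0, P(r = 2 | data) = 4/105, P(r = 5 | data) = 5/21, P(r = 6 | data) = 2/7, P(r = 8 | data) = 4/15, P(r = 9 | data) = 6/35.
Averaging over the posterior, P(white next | data) = (0)(4/105) + (3/7)(5/21) + (4/7)(2/7) + (6/7)(4/15) + (1)(6/35) = 163/245.

0.6653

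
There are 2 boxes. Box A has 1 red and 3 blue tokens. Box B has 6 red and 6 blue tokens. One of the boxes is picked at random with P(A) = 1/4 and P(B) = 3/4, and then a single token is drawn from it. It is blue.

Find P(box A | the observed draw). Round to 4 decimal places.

0.3333

Under each hypothesis, the probability of this draw is: P(data | box A) = (3/4) = 3/4; P(data | box B) = (6/12) = 1/2.
The prior-weighted likelihoods are 1/4 · 3/4 = 3/16, 3/4 · 1/2 = 3/8; with total 9/16.
So P(box A | data) = (3/16) / (9/16) = 1/3.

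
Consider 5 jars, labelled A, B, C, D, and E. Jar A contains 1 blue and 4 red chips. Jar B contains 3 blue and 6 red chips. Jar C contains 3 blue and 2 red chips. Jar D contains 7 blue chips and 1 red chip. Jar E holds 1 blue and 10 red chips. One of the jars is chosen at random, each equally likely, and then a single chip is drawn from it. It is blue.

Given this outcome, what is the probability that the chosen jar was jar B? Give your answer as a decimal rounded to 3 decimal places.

The likelihood of this draw under each hypothesis: P(data | jar A) = (1/5) = 0.2; P(data | jar B) = (3/9) = 0.33333; P(data | jar C) = (3/5) = 0.6; P(data | jar D) = (7/8) = 0.875; P(data | jar E) = (1/11) = 0.090909.
Multiplying each by its prior: 1/5 · 0.2 = 0.04, 1/5 · 0.33333 = 0.066667, 1/5 · 0.6 = 0.12, 1/5 · 0.875 = 0.175, 1/5 · 0.090909 = 0.018182; summing to 0.41985.
Hence P(jar B | data) = (0.066667) / (0.41985) = 0.15879.

0.159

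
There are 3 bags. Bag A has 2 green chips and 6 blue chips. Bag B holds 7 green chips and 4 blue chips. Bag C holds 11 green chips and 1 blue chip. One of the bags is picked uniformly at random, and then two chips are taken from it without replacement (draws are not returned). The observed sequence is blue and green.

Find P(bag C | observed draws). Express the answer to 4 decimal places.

0.1509

The likelihood of the observed sequence under each hypothesis: P(data | bag A) = (6/8)(2/7) = 0.21429; P(data | bag B) = (4/11)(7/10) = 0.25455; P(data | bag C) = (1/12)(11/11) = 0.083333.
Multiplying each by its prior: 1/3 · 0.21429 = 0.071429, 1/3 · 0.25455 = 0.084848, 1/3 · 0.083333 = 0.027778; summing to 0.18405.
Hence P(bag C | data) = (0.027778) / (0.18405) = 0.15092.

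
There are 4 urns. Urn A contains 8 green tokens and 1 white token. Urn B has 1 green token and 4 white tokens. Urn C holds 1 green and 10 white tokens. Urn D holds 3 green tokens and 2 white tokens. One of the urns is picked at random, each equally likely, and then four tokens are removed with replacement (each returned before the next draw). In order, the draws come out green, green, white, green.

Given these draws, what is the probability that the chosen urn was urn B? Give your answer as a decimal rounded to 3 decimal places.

0.037

The likelihood of the observed sequence under each hypothesis: P(data | urn A) = (8/9)(8/9)(1/9)(8/9) = 0.078037; P(data | urn B) = (1/5)(1/5)(4/5)(1/5) = 0.0064; P(data | urn C) = (1/11)(1/11)(10/11)(1/11) = 0.00068301; P(data | urn D) = (3/5)(3/5)(2/5)(3/5) = 0.0864.
The prior-weighted likelihoods are 1/4 · 0.078037 = 0.019509, 1/4 · 0.0064 = 0.0016, 1/4 · 0.00068301 = 0.00017075, 1/4 · 0.0864 = 0.0216; with total 0.04288.
So P(urn B | data) = (0.0016) / (0.04288) = 0.037313.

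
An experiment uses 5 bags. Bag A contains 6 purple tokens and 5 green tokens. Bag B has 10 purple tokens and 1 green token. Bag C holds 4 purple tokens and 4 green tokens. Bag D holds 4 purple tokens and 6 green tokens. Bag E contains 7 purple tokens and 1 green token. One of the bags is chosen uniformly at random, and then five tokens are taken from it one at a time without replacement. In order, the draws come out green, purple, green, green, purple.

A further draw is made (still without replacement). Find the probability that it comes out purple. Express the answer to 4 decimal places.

0.5634

The likelihood of the observed sequence under each hypothesis: P(data | bag A) = (5/11)(6/10)(4/9)(3/8)(5/7) = 0.032468; P(data | bag B) = (1/11)(10/10)(0/9) = 0; P(data | bag C) = (4/8)(4/7)(3/6)(2/5)(3/4) = 0.042857; P(data | bag D) = (6/10)(4/9)(5/8)(4/7)(3/6) = 0.047619; P(data | bag E) = (1/8)(7/7)(0/6) = 0.
Weighting by the prior gives 1/5 · 0.032468 = 0.0064935, 1/5 · 0 = 0, 1/5 · 0.042857 = 0.0085714, 1/5 · 0.047619 = 0.0095238, 1/5 · 0 = 0; with total 0.024589.
Normalising, the posterior is P(bag A | data) = 0.26408, P(bag B | data) = 0, P(bag C | data) = 0.34859, P(bag D | data) = 0.38732, P(bag E | data) = 0.
Averaging over the posterior, P(purple next | data) = (2/3)(0.26408) + (2/3)(0.34859) + (2/5)(0.38732) = 0.56338.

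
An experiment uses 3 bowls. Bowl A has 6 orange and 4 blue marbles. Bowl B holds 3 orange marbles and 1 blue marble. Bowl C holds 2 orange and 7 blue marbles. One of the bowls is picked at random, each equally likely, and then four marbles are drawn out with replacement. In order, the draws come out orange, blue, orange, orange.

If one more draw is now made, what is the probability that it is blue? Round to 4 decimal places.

For each hypothesis, P(data | H) works out to: P(data | bowl A) = (6/10)(4/10)(6/10)(6/10) = 0.0864; P(data | bowl B) = (3/4)(1/4)(3/4)(3/4) = 0.10547; P(data | bowl C) = (2/9)(7/9)(2/9)(2/9) = 0.0085353.
Multiplying each by its prior: 1/3 · 0.0864 = 0.0288, 1/3 · 0.10547 = 0.035156, 1/3 · 0.0085353 = 0.0028451; summing to 0.066801.
The posterior is then P(bowl A | data) = 0.43113, P(bowl B | data) = 0.52628, P(bowl C | data) = 0.04259.
Averaging over the posterior, P(blue next | data) = (2/5)(0.43113) + (1/4)(0.52628) + (7/9)(0.04259) = 0.33715.

0.3371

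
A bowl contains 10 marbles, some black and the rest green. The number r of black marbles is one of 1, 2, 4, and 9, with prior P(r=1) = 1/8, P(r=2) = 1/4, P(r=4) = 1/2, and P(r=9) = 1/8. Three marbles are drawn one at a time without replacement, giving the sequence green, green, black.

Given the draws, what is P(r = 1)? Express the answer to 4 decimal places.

0.0928

Compute the likelihood of the observed sequence for each case: P(data | r = 1) = (9/10)(8/9)(1/8) = 1/10; P(data | r = 2) = (8/10)(7/9)(2/8) = 7/45; P(data | r = 4) = (6/10)(5/9)(4/8) = 1/6; P(data | r = 9) = (1/10)(0/9) = 0.
Weighting by the prior gives 1/8 · 1/10 = 1/80, 1/4 · 7/45 = 7/180, 1/2 · 1/6 = 1/12, 1/8 · 0 = 0; with total 97/720.
Hence P(r = 1 | data) = (1/80) / (97/720) = 9/97.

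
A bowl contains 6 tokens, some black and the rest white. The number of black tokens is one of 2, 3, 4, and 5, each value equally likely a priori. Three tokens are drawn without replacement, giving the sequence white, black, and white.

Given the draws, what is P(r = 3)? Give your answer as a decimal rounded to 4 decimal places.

0.3600

The likelihood of the observed sequence under each hypothesis: P(data | r = 2) = (4/6)(2/5)(3/4) = 1/5; P(data | r = 3) = (3/6)(3/5)(2/4) = 3/20; P(data | r = 4) = (2/6)(4/5)(1/4) = 1/15; P(data | r = 5) = (1/6)(5/5)(0/4) = 0.
Multiplying each by its prior: 1/4 · 1/5 = 1/20, 1/4 · 3/20 = 3/80, 1/4 · 1/15 = 1/60, 1/4 · 0 = 0; these sum to 5/48.
Hence P(r = 3 | data) = (3/80) / (5/48) = 9/25.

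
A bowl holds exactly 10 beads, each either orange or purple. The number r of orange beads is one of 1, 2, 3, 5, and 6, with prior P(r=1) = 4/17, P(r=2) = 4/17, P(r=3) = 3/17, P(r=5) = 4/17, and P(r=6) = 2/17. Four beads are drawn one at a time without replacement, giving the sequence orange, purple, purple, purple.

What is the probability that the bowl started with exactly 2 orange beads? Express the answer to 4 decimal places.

Under each hypothesis, the probability of the observed sequence is: P(data | r = 1) = (1/10)(9/9)(8/8)(7/7) = 0.1; P(data | r = 2) = (2/10)(8/9)(7/8)(6/7) = 0.13333; P(data | r = 3) = (3/10)(7/9)(6/8)(5/7) = 0.125; P(data | r = 5) = (5/10)(5/9)(4/8)(3/7) = 0.059524; P(data | r = 6) = (6/10)(4/9)(3/8)(2/7) = 0.028571.
The prior-weighted likelihoods are 4/17 · 0.1 = 0.023529, 4/17 · 0.13333 = 0.031373, 3/17 · 0.125 = 0.022059, 4/17 · 0.059524 = 0.014006, 2/17 · 0.028571 = 0.0033613; these sum to 0.094328.
Hence P(r = 2 | data) = (0.031373) / (0.094328) = 0.33259.

0.3326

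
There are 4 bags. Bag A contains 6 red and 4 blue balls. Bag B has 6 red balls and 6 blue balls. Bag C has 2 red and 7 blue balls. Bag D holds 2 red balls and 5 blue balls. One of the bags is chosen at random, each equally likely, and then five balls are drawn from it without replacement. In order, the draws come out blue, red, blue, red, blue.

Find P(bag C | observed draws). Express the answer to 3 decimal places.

0.203

For each hypothesis, P(data | H) works out to: P(data | bag A) = (4/10)(6/9)(3/8)(5/7)(2/6) = 0.02381; P(data | bag B) = (6/12)(6/11)(5/10)(5/9)(4/8) = 0.037879; P(data | bag C) = (7/9)(2/8)(6/7)(1/6)(5/5) = 0.027778; P(data | bag D) = (5/7)(2/6)(4/5)(1/4)(3/3) = 0.047619.
The prior-weighted likelihoods are 1/4 · 0.02381 = 0.0059524, 1/4 · 0.037879 = 0.0094697, 1/4 · 0.027778 = 0.0069444, 1/4 · 0.047619 = 0.011905; with total 0.034271.
Therefore the posterior P(bag C | data) = (0.0069444) / (0.034271) = 0.20263.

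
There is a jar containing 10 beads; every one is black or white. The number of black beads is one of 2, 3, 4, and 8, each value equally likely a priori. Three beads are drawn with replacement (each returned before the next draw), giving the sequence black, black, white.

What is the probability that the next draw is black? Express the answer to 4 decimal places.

0.5207

The likelihood of the observed sequence under each hypothesis: P(data | r = 2) = (2/10)(2/10)(8/10) = 0.032; P(data | r = 3) = (3/10)(3/10)(7/10) = 0.063; P(data | r = 4) = (4/10)(4/10)(6/10) = 0.096; P(data | r = 8) = (8/10)(8/10)(2/10) = 0.128.
Weighting by the prior gives 1/4 · 0.032 = 0.008, 1/4 · 0.063 = 0.01575, 1/4 · 0.096 = 0.024, 1/4 · 0.128 = 0.032; these sum to 0.07975.
Normalising, the posterior is P(r = 2 | data) = 0.10031, P(r = 3 | data) = 0.19749, P(r = 4 | data) = 0.30094, P(r = 8 | data) = 0.40125.
Averaging over the posterior, P(black next | data) = (1/5)(0.10031) + (3/10)(0.19749) + (2/5)(0.30094) + (4/5)(0.40125) = 0.52069.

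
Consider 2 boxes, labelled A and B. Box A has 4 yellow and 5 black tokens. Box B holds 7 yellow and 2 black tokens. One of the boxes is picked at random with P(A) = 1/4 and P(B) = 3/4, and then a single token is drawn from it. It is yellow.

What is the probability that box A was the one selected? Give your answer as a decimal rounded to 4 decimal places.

0.1600

Compute the likelihood of this draw for each case: P(data | box A) = (4/9) = 4/9; P(data | box B) = (7/9) = 7/9.
Weighting by the prior gives 1/4 · 4/9 = 1/9, 3/4 · 7/9 = 7/12; with total 25/36.
Therefore the posterior P(box A | data) = (1/9) / (25/36) = 4/25.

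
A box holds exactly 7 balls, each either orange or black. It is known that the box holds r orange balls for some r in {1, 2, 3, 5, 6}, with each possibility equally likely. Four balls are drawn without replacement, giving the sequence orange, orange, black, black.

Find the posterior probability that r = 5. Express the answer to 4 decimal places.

0.2632

The likelihood of the observed sequence under each hypothesis: P(data | r = 1) = (1/7)(0/6) = 0; P(data | r = 2) = (2/7)(1/6)(5/5)(4/4) = 1/21; P(data | r = 3) = (3/7)(2/6)(4/5)(3/4) = 3/35; P(data | r = 5) = (5/7)(4/6)(2/5)(1/4) = 1/21; P(data | r = 6) = (6/7)(5/6)(1/5)(0/4) = 0.
The prior-weighted likelihoods are 1/5 · 0 = 0, 1/5 · 1/21 = 1/105, 1/5 · 3/35 = 3/175, 1/5 · 1/21 = 1/105, 1/5 · 0 = 0; these sum to 19/525.
By Bayes' rule, P(r = 5 | data) = (1/105) / (19/525) = 5/19.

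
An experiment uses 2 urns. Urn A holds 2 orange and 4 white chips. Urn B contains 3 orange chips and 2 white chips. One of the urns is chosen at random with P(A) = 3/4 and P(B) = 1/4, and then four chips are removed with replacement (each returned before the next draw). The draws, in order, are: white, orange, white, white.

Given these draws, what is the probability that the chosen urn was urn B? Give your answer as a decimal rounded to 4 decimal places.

The likelihood of the observed sequence under each hypothesis: P(data | urn A) = (4/6)(2/6)(4/6)(4/6) = 0.098765; P(data | urn B) = (2/5)(3/5)(2/5)(2/5) = 0.0384.
Weighting by the prior gives 3/4 · 0.098765 = 0.074074, 1/4 · 0.0384 = 0.0096; summing to 0.083674.
So P(urn B | data) = (0.0096) / (0.083674) = 0.11473.

0.1147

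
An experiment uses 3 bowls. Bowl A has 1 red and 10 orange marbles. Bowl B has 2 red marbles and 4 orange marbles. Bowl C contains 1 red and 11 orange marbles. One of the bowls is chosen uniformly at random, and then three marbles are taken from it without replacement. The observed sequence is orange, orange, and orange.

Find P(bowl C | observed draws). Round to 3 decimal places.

0.447

Compute the likelihood of the observed sequence for each case: P(data | bowl A) = (10/11)(9/10)(8/9) = 8/11; P(data | bowl B) = (4/6)(3/5)(2/4) = 1/5; P(data | bowl C) = (11/12)(10/11)(9/10) = 3/4.
The prior-weighted likelihoods are 1/3 · 8/11 = 8/33, 1/3 · 1/5 = 1/15, 1/3 · 3/4 = 1/4; summing to 123/220.
So P(bowl C | data) = (1/4) / (123/220) = 55/123.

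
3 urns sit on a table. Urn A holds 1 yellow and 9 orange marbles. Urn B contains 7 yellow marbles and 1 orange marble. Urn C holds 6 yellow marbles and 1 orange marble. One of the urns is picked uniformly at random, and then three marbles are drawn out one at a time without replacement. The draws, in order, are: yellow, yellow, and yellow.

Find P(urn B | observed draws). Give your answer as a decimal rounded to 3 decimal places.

0.522

Under each hypothesis, the probability of the observed sequence is: P(data | urn A) = (1/10)(0/9) = 0; P(data | urn B) = (7/8)(6/7)(5/6) = 5/8; P(data | urn C) = (6/7)(5/6)(4/5) = 4/7.
Weighting by the prior gives 1/3 · 0 = 0, 1/3 · 5/8 = 5/24, 1/3 · 4/7 = 4/21; summing to 67/168.
Hence P(urn B | data) = (5/24) / (67/168) = 35/67.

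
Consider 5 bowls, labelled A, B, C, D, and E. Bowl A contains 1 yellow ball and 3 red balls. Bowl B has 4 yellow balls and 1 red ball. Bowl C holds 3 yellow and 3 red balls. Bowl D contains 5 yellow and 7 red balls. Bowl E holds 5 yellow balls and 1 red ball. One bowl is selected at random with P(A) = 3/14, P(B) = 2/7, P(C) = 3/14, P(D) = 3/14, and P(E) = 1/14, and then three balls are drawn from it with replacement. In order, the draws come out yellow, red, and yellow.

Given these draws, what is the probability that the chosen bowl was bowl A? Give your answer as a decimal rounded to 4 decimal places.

For each hypothesis, P(data | H) works out to: P(data | bowl A) = (1/4)(3/4)(1/4) = 0.046875; P(data | bowl B) = (4/5)(1/5)(4/5) = 0.128; P(data | bowl C) = (3/6)(3/6)(3/6) = 0.125; P(data | bowl D) = (5/12)(7/12)(5/12) = 0.10127; P(data | bowl E) = (5/6)(1/6)(5/6) = 0.11574.
Weighting by the prior gives 3/14 · 0.046875 = 0.010045, 2/7 · 0.128 = 0.036571, 3/14 · 0.125 = 0.026786, 3/14 · 0.10127 = 0.021701, 1/14 · 0.11574 = 0.0082672; with total 0.10337.
Therefore the posterior P(bowl A | data) = (0.010045) / (0.10337) = 0.097171.

0.0972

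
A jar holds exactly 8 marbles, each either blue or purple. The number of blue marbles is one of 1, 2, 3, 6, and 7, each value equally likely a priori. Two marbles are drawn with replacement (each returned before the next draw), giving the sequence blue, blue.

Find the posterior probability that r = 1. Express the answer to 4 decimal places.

For each hypothesis, P(data | H) works out to: P(data | r = 1) = (1/8)(1/8) = 1/64; P(data | r = 2) = (2/8)(2/8) = 1/16; P(data | r = 3) = (3/8)(3/8) = 9/64; P(data | r = 6) = (6/8)(6/8) = 9/16; P(data | r = 7) = (7/8)(7/8) = 49/64.
Multiplying each by its prior: 1/5 · 1/64 = 1/320, 1/5 · 1/16 = 1/80, 1/5 · 9/64 = 9/320, 1/5 · 9/16 = 9/80, 1/5 · 49/64 = 49/320; these sum to 99/320.
So P(r = 1 | data) = (1/320) / (99/320) = 1/99.

0.0101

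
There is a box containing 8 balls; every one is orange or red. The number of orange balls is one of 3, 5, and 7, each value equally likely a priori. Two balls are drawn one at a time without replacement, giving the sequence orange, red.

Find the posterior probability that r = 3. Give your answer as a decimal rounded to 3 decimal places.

For each hypothesis, P(data | H) works out to: P(data | r = 3) = (3/8)(5/7) = 15/56; P(data | r = 5) = (5/8)(3/7) = 15/56; P(data | r = 7) = (7/8)(1/7) = 1/8.
Weighting by the prior gives 1/3 · 15/56 = 5/56, 1/3 · 15/56 = 5/56, 1/3 · 1/8 = 1/24; summing to 37/168.
Therefore the posterior P(r = 3 | data) = (5/56) / (37/168) = 15/37.

0.405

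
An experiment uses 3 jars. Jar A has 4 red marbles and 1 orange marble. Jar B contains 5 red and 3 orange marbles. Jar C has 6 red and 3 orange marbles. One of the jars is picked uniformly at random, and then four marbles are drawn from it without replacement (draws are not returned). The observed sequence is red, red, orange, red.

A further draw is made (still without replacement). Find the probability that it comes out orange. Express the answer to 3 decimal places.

For each hypothesis, P(data | H) works out to: P(data | jar A) = (4/5)(3/4)(1/3)(2/2) = 0.2; P(data | jar B) = (5/8)(4/7)(3/6)(3/5) = 0.10714; P(data | jar C) = (6/9)(5/8)(3/7)(4/6) = 0.11905.
Multiplying each by its prior: 1/3 · 0.2 = 0.066667, 1/3 · 0.10714 = 0.035714, 1/3 · 0.11905 = 0.039683; summing to 0.14206.
Dividing through by the total gives posterior P(jar A | data) = 0.46927, P(jar B | data) = 0.2514, P(jar C | data) = 0.27933.
So P(orange next | data) = Σ P(orange next | H) P(H | data) = (0)(0.46927) + (1/2)(0.2514) + (2/5)(0.27933) = 0.23743.

0.237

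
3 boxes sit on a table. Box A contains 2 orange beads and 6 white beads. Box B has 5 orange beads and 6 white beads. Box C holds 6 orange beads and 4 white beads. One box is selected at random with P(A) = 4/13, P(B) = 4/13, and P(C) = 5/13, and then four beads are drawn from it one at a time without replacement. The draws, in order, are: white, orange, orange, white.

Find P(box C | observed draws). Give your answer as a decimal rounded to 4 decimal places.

0.4447

The likelihood of the observed sequence under each hypothesis: P(data | box A) = (6/8)(2/7)(1/6)(5/5) = 1/28; P(data | box B) = (6/11)(5/10)(4/9)(5/8) = 5/66; P(data | box C) = (4/10)(6/9)(5/8)(3/7) = 1/14.
Weighting by the prior gives 4/13 · 1/28 = 1/91, 4/13 · 5/66 = 10/429, 5/13 · 1/14 = 5/182; with total 53/858.
Therefore the posterior P(box C | data) = (5/182) / (53/858) = 165/371.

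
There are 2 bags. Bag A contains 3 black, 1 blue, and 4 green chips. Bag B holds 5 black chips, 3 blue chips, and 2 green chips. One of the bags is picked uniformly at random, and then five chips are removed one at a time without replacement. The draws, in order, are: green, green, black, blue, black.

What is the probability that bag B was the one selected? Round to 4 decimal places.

For each hypothesis, P(data | H) works out to: P(data | bag A) = (4/8)(3/7)(3/6)(1/5)(2/4) = 0.010714; P(data | bag B) = (2/10)(1/9)(5/8)(3/7)(4/6) = 0.0039683.
Weighting by the prior gives 1/2 · 0.010714 = 0.0053571, 1/2 · 0.0039683 = 0.0019841; with total 0.0073413.
Hence P(bag B | data) = (0.0019841) / (0.0073413) = 0.27027.

0.2703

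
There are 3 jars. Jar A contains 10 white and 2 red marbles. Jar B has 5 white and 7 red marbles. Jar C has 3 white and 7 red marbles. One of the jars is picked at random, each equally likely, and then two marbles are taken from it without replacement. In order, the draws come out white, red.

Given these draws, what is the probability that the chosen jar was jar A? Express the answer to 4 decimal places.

Compute the likelihood of the observed sequence for each case: P(data | jar A) = (10/12)(2/11) = 5/33; P(data | jar B) = (5/12)(7/11) = 35/132; P(data | jar C) = (3/10)(7/9) = 7/30.
Multiplying each by its prior: 1/3 · 5/33 = 5/99, 1/3 · 35/132 = 35/396, 1/3 · 7/30 = 7/90; summing to 13/60.
Therefore the posterior P(jar A | data) = (5/99) / (13/60) = 100/429.

0.2331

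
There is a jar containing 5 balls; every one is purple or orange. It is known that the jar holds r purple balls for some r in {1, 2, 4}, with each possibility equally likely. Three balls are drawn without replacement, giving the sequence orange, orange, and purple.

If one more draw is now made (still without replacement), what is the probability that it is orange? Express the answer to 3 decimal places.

0.750

For each hypothesis, P(data | H) works out to: P(data | r = 1) = (4/5)(3/4)(1/3) = 1/5; P(data | r = 2) = (3/5)(2/4)(2/3) = 1/5; P(data | r = 4) = (1/5)(0/4) = 0.
The prior-weighted likelihoods are 1/3 · 1/5 = 1/15, 1/3 · 1/5 = 1/15, 1/3 · 0 = 0; with total 2/15.
The posterior is then P(r = 1 | data) = 1/2, P(r = 2 | data) = 1/2, P(r = 4 | data) = 0.
So P(orange next | data) = Σ P(orange next | H) P(H | data) = (1)(1/2) + (1/2)(1/2) = 3/4.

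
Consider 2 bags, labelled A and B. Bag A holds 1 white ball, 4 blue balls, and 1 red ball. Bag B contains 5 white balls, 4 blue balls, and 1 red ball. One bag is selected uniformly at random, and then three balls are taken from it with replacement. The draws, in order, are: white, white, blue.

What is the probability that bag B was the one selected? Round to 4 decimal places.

The likelihood of the observed sequence under each hypothesis: P(data | bag A) = (1/6)(1/6)(4/6) = 1/54; P(data | bag B) = (5/10)(5/10)(4/10) = 1/10.
Weighting by the prior gives 1/2 · 1/54 = 1/108, 1/2 · 1/10 = 1/20; these sum to 8/135.
Hence P(bag B | data) = (1/20) / (8/135) = 27/32.

0.8438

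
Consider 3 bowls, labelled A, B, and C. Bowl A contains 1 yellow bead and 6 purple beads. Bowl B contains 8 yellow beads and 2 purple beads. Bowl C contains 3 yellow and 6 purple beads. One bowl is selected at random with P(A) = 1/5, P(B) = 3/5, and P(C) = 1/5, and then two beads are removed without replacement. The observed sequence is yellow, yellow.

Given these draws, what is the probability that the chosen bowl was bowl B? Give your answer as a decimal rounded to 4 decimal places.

Compute the likelihood of the observed sequence for each case: P(data | bowl A) = (1/7)(0/6) = 0; P(data | bowl B) = (8/10)(7/9) = 28/45; P(data | bowl C) = (3/9)(2/8) = 1/12.
The prior-weighted likelihoods are 1/5 · 0 = 0, 3/5 · 28/45 = 28/75, 1/5 · 1/12 = 1/60; summing to 39/100.
By Bayes' rule, P(bowl B | data) = (28/75) / (39/100) = 112/117.

0.9573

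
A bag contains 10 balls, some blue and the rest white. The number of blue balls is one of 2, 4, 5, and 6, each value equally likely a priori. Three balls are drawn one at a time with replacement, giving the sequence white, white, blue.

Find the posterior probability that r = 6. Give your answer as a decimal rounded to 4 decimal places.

The likelihood of the observed sequence under each hypothesis: P(data | r = 2) = (8/10)(8/10)(2/10) = 0.128; P(data | r = 4) = (6/10)(6/10)(4/10) = 0.144; P(data | r = 5) = (5/10)(5/10)(5/10) = 0.125; P(data | r = 6) = (4/10)(4/10)(6/10) = 0.096.
Weighting by the prior gives 1/4 · 0.128 = 0.032, 1/4 · 0.144 = 0.036, 1/4 · 0.125 = 0.03125, 1/4 · 0.096 = 0.024; summing to 0.12325.
By Bayes' rule, P(r = 6 | data) = (0.024) / (0.12325) = 0.19473.

0.1947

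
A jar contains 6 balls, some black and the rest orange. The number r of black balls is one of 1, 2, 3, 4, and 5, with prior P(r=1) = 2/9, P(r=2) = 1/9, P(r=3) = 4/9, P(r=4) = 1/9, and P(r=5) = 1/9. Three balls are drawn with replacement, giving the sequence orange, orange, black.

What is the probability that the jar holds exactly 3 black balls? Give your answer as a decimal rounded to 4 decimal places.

For each hypothesis, P(data | H) works out to: P(data | r = 1) = (5/6)(5/6)(1/6) = 0.11574; P(data | r = 2) = (4/6)(4/6)(2/6) = 0.14815; P(data | r = 3) = (3/6)(3/6)(3/6) = 0.125; P(data | r = 4) = (2/6)(2/6)(4/6) = 0.074074; P(data | r = 5) = (1/6)(1/6)(5/6) = 0.023148.
Weighting by the prior gives 2/9 · 0.11574 = 0.02572, 1/9 · 0.14815 = 0.016461, 4/9 · 0.125 = 0.055556, 1/9 · 0.074074 = 0.0082305, 1/9 · 0.023148 = 0.002572; summing to 0.10854.
Hence P(r = 3 | data) = (0.055556) / (0.10854) = 0.51185.

0.5118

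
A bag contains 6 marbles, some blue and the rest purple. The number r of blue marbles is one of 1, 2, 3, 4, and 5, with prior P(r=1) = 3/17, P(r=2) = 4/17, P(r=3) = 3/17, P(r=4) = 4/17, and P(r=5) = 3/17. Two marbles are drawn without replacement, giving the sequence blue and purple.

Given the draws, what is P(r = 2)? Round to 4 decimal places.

For each hypothesis, P(data | H) works out to: P(data | r = 1) = (1/6)(5/5) = 1/6; P(data | r = 2) = (2/6)(4/5) = 4/15; P(data | r = 3) = (3/6)(3/5) = 3/10; P(data | r = 4) = (4/6)(2/5) = 4/15; P(data | r = 5) = (5/6)(1/5) = 1/6.
Multiplying each by its prior: 3/17 · 1/6 = 1/34, 4/17 · 4/15 = 16/255, 3/17 · 3/10 = 9/170, 4/17 · 4/15 = 16/255, 3/17 · 1/6 = 1/34; these sum to 121/510.
By Bayes' rule, P(r = 2 | data) = (16/255) / (121/510) = 32/121.

0.2645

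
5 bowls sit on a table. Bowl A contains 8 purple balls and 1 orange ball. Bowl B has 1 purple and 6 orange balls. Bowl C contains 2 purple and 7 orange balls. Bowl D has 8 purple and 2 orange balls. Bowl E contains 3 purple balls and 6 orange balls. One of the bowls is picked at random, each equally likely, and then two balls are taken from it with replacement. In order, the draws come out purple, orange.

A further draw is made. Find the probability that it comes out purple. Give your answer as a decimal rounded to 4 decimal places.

Under each hypothesis, the probability of the observed sequence is: P(data | bowl A) = (8/9)(1/9) = 0.098765; P(data | bowl B) = (1/7)(6/7) = 0.12245; P(data | bowl C) = (2/9)(7/9) = 0.17284; P(data | bowl D) = (8/10)(2/10) = 0.16; P(data | bowl E) = (3/9)(6/9) = 0.22222.
The prior-weighted likelihoods are 1/5 · 0.098765 = 0.019753, 1/5 · 0.12245 = 0.02449, 1/5 · 0.17284 = 0.034568, 1/5 · 0.16 = 0.032, 1/5 · 0.22222 = 0.044444; summing to 0.15526.
Normalising, the posterior is P(bowl A | data) = 0.12723, P(bowl B | data) = 0.15774, P(bowl C | data) = 0.22265, P(bowl D | data) = 0.20611, P(bowl E | data) = 0.28627.
So P(purple next | data) = Σ P(purple next | H) P(H | data) = (8/9)(0.12723) + (1/7)(0.15774) + (2/9)(0.22265) + (4/5)(0.20611) + (1/3)(0.28627) = 0.44542.

0.4454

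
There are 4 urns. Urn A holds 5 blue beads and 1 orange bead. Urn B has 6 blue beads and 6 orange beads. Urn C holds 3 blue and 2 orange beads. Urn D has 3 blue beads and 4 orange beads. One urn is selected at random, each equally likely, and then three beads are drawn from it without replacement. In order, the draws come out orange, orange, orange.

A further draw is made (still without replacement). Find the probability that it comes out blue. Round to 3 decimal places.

0.713

The likelihood of the observed sequence under each hypothesis: P(data | urn A) = (1/6)(0/5) = 0; P(data | urn B) = (6/12)(5/11)(4/10) = 0.090909; P(data | urn C) = (2/5)(1/4)(0/3) = 0; P(data | urn D) = (4/7)(3/6)(2/5) = 0.11429.
Multiplying each by its prior: 1/4 · 0 = 0, 1/4 · 0.090909 = 0.022727, 1/4 · 0 = 0, 1/4 · 0.11429 = 0.028571; these sum to 0.051299.
Normalising, the posterior is P(urn A | data) = 0, P(urn B | data) = 0.44304, P(urn C | data) = 0, P(urn D | data) = 0.55696.
So P(blue next | data) = Σ P(blue next | H) P(H | data) = (2/3)(0.44304) + (3/4)(0.55696) = 0.71308.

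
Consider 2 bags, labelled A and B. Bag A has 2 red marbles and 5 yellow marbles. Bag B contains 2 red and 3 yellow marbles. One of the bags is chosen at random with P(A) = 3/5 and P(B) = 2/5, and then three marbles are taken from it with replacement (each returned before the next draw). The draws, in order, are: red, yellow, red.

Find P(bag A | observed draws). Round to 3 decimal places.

Under each hypothesis, the probability of the observed sequence is: P(data | bag A) = (2/7)(5/7)(2/7) = 0.058309; P(data | bag B) = (2/5)(3/5)(2/5) = 0.096.
The prior-weighted likelihoods are 3/5 · 0.058309 = 0.034985, 2/5 · 0.096 = 0.0384; these sum to 0.073385.
Hence P(bag A | data) = (0.034985) / (0.073385) = 0.47674.

0.477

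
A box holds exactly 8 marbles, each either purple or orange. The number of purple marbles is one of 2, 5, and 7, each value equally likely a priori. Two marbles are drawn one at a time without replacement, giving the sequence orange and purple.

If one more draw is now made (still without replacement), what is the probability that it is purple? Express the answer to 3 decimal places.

0.559

Compute the likelihood of the observed sequence for each case: P(data | r = 2) = (6/8)(2/7) = 3/14; P(data | r = 5) = (3/8)(5/7) = 15/56; P(data | r = 7) = (1/8)(7/7) = 1/8.
Multiplying each by its prior: 1/3 · 3/14 = 1/14, 1/3 · 15/56 = 5/56, 1/3 · 1/8 = 1/24; summing to 17/84.
Dividing through by the total gives posterior P(r = 2 | data) = 6/17, P(r = 5 | data) = 15/34, P(r = 7 | data) = 7/34.
So P(purple next | data) = Σ P(purple next | H) P(H | data) = (1/6)(6/17) + (2/3)(15/34) + (1)(7/34) = 19/34.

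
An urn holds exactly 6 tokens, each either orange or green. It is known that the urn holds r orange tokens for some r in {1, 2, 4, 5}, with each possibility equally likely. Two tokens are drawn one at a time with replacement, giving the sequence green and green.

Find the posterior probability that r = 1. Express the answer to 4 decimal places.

Under each hypothesis, the probability of the observed sequence is: P(data | r = 1) = (5/6)(5/6) = 25/36; P(data | r = 2) = (4/6)(4/6) = 4/9; P(data | r = 4) = (2/6)(2/6) = 1/9; P(data | r = 5) = (1/6)(1/6) = 1/36.
Multiplying each by its prior: 1/4 · 25/36 = 25/144, 1/4 · 4/9 = 1/9, 1/4 · 1/9 = 1/36, 1/4 · 1/36 = 1/144; these sum to 23/72.
By Bayes' rule, P(r = 1 | data) = (25/144) / (23/72) = 25/46.

0.5435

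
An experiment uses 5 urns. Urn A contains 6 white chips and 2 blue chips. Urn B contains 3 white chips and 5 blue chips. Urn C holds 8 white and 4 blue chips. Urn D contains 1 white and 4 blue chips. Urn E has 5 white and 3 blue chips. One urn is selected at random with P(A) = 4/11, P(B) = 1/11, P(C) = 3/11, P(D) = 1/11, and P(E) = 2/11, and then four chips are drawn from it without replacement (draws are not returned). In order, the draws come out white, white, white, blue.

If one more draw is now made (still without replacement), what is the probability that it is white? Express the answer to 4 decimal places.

Compute the likelihood of the observed sequence for each case: P(data | urn A) = (6/8)(5/7)(4/6)(2/5) = 0.14286; P(data | urn B) = (3/8)(2/7)(1/6)(5/5) = 0.017857; P(data | urn C) = (8/12)(7/11)(6/10)(4/9) = 0.11313; P(data | urn D) = (1/5)(0/4) = 0; P(data | urn E) = (5/8)(4/7)(3/6)(3/5) = 0.10714.
Multiplying each by its prior: 4/11 · 0.14286 = 0.051948, 1/11 · 0.017857 = 0.0016234, 3/11 · 0.11313 = 0.030854, 1/11 · 0 = 0, 2/11 · 0.10714 = 0.019481; these sum to 0.10391.
Normalising, the posterior is P(urn A | data) = 0.49995, P(urn B | data) = 0.015624, P(urn C | data) = 0.29694, P(urn D | data) = 0, P(urn E | data) = 0.18748.
The predictive probability is P(white next | data) = (3/4)(0.49995) + (0)(0.015624) + (5/8)(0.29694) + (1/2)(0.18748) = 0.65429.

0.6543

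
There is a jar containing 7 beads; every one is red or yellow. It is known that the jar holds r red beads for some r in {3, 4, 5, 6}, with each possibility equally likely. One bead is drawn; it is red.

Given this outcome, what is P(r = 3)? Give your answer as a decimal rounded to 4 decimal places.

0.1667

Under each hypothesis, the probability of this draw is: P(data | r = 3) = (3/7) = 3/7; P(data | r = 4) = (4/7) = 4/7; P(data | r = 5) = (5/7) = 5/7; P(data | r = 6) = (6/7) = 6/7.
The prior-weighted likelihoods are 1/4 · 3/7 = 3/28, 1/4 · 4/7 = 1/7, 1/4 · 5/7 = 5/28, 1/4 · 6/7 = 3/14; with total 9/14.
Hence P(r = 3 | data) = (3/28) / (9/14) = 1/6.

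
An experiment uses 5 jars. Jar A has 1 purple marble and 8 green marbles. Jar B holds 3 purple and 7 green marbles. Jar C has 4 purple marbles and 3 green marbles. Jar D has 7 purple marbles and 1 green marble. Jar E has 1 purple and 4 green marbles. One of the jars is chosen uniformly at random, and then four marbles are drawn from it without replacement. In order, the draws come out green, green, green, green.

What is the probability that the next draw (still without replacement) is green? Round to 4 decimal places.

The likelihood of the observed sequence under each hypothesis: P(data | jar A) = (8/9)(7/8)(6/7)(5/6) = 5/9; P(data | jar B) = (7/10)(6/9)(5/8)(4/7) = 1/6; P(data | jar C) = (3/7)(2/6)(1/5)(0/4) = 0; P(data | jar D) = (1/8)(0/7) = 0; P(data | jar E) = (4/5)(3/4)(2/3)(1/2) = 1/5.
Multiplying each by its prior: 1/5 · 5/9 = 1/9, 1/5 · 1/6 = 1/30, 1/5 · 0 = 0, 1/5 · 0 = 0, 1/5 · 1/5 = 1/25; with total 83/450.
Normalising, the posterior is P(jar A | data) = 50/83, P(jar B | data) = 15/83, P(jar C | data) = 0, P(jar D | data) = 0, P(jar E | data) = 18/83.
So P(green next | data) = Σ P(green next | H) P(H | data) = (4/5)(50/83) + (1/2)(15/83) + (0)(18/83) = 95/166.

0.5723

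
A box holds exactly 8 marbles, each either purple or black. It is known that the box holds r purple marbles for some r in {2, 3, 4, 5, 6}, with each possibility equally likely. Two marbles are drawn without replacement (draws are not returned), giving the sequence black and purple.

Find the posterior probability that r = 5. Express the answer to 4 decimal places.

0.2143

Under each hypothesis, the probability of the observed sequence is: P(data | r = 2) = (6/8)(2/7) = 3/14; P(data | r = 3) = (5/8)(3/7) = 15/56; P(data | r = 4) = (4/8)(4/7) = 2/7; P(data | r = 5) = (3/8)(5/7) = 15/56; P(data | r = 6) = (2/8)(6/7) = 3/14.
Weighting by the prior gives 1/5 · 3/14 = 3/70, 1/5 · 15/56 = 3/56, 1/5 · 2/7 = 2/35, 1/5 · 15/56 = 3/56, 1/5 · 3/14 = 3/70; these sum to 1/4.
Therefore the posterior P(r = 5 | data) = (3/56) / (1/4) = 3/14.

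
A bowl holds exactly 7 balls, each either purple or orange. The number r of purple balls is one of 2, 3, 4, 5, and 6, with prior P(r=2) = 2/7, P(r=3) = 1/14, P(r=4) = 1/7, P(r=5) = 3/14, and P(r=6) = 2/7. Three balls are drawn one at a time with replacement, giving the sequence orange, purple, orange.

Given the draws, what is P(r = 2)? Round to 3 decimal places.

Compute the likelihood of the observed sequence for each case: P(data | r = 2) = (5/7)(2/7)(5/7) = 0.14577; P(data | r = 3) = (4/7)(3/7)(4/7) = 0.13994; P(data | r = 4) = (3/7)(4/7)(3/7) = 0.10496; P(data | r = 5) = (2/7)(5/7)(2/7) = 0.058309; P(data | r = 6) = (1/7)(6/7)(1/7) = 0.017493.
Weighting by the prior gives 2/7 · 0.14577 = 0.041649, 1/14 · 0.13994 = 0.0099958, 1/7 · 0.10496 = 0.014994, 3/14 · 0.058309 = 0.012495, 2/7 · 0.017493 = 0.0049979; these sum to 0.084132.
So P(r = 2 | data) = (0.041649) / (0.084132) = 0.49505.

0.495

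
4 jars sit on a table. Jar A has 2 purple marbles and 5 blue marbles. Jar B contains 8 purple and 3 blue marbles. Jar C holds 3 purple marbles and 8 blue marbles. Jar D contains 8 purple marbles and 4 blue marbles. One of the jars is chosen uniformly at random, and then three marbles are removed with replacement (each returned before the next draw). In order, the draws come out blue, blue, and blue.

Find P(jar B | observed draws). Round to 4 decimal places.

0.0252

Under each hypothesis, the probability of the observed sequence is: P(data | jar A) = (5/7)(5/7)(5/7) = 0.36443; P(data | jar B) = (3/11)(3/11)(3/11) = 0.020285; P(data | jar C) = (8/11)(8/11)(8/11) = 0.38467; P(data | jar D) = (4/12)(4/12)(4/12) = 0.037037.
Multiplying each by its prior: 1/4 · 0.36443 = 0.091108, 1/4 · 0.020285 = 0.0050714, 1/4 · 0.38467 = 0.096168, 1/4 · 0.037037 = 0.0092593; with total 0.20161.
Hence P(jar B | data) = (0.0050714) / (0.20161) = 0.025155.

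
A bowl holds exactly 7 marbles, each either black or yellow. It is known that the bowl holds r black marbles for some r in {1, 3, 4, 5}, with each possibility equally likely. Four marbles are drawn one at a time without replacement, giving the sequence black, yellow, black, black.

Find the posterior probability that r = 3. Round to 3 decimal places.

0.111

The likelihood of the observed sequence under each hypothesis: P(data | r = 1) = (1/7)(6/6)(0/5) = 0; P(data | r = 3) = (3/7)(4/6)(2/5)(1/4) = 1/35; P(data | r = 4) = (4/7)(3/6)(3/5)(2/4) = 3/35; P(data | r = 5) = (5/7)(2/6)(4/5)(3/4) = 1/7.
The prior-weighted likelihoods are 1/4 · 0 = 0, 1/4 · 1/35 = 1/140, 1/4 · 3/35 = 3/140, 1/4 · 1/7 = 1/28; summing to 9/140.
By Bayes' rule, P(r = 3 | data) = (1/140) / (9/140) = 1/9.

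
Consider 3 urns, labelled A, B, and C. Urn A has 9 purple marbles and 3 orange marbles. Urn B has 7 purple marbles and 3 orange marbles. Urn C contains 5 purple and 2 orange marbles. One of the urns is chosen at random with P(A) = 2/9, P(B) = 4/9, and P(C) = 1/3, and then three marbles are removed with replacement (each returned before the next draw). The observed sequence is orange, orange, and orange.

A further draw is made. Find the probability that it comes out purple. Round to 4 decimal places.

The likelihood of the observed sequence under each hypothesis: P(data | urn A) = (3/12)(3/12)(3/12) = 0.015625; P(data | urn B) = (3/10)(3/10)(3/10) = 0.027; P(data | urn C) = (2/7)(2/7)(2/7) = 0.023324.
Multiplying each by its prior: 2/9 · 0.015625 = 0.0034722, 4/9 · 0.027 = 0.012, 1/3 · 0.023324 = 0.0077745; these sum to 0.023247.
Dividing through by the total gives posterior P(urn A | data) = 0.14936, P(urn B | data) = 0.5162, P(urn C | data) = 0.33444.
So P(purple next | data) = Σ P(purple next | H) P(H | data) = (3/4)(0.14936) + (7/10)(0.5162) + (5/7)(0.33444) = 0.71225.

0.7122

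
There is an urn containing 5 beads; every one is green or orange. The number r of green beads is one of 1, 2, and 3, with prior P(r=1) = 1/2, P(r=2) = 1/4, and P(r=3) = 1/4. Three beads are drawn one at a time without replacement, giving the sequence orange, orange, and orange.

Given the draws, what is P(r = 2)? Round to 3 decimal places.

Compute the likelihood of the observed sequence for each case: P(data | r = 1) = (4/5)(3/4)(2/3) = 2/5; P(data | r = 2) = (3/5)(2/4)(1/3) = 1/10; P(data | r = 3) = (2/5)(1/4)(0/3) = 0.
Multiplying each by its prior: 1/2 · 2/5 = 1/5, 1/4 · 1/10 = 1/40, 1/4 · 0 = 0; summing to 9/40.
Hence P(r = 2 | data) = (1/40) / (9/40) = 1/9.

0.111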